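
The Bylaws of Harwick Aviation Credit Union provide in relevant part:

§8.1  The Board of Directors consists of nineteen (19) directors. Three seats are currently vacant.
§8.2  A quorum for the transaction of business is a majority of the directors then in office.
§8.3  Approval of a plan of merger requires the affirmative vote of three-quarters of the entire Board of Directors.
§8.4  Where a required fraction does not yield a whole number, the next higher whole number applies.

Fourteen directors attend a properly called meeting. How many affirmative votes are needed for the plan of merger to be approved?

15

The plan of merger requires three-fourths of the entire Board of Directors (19).
3/4 of 19 = 14.25, rounded up to 15.
(Only 14 can vote, so the plan of merger cannot pass at this meeting, but the required vote is still 15.)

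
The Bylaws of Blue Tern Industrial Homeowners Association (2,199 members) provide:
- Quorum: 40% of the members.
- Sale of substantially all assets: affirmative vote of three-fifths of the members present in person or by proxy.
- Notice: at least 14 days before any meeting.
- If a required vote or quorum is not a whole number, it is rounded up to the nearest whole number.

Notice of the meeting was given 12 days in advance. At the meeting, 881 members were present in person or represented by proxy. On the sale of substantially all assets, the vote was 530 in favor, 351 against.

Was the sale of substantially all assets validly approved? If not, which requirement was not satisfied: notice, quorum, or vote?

Invalid — notice requirement not satisfied.

Notice: 12 days given; 14 required. Not satisfied.
Quorum: 40% of 2,199 = 879.60, rounded up to 880; 881 present. Satisfied.
Vote: requires three-fifths of those present (881); 3/5 of 881 = 528.60, rounded up to 529, so 529 needed; 530 in favor. Satisfied.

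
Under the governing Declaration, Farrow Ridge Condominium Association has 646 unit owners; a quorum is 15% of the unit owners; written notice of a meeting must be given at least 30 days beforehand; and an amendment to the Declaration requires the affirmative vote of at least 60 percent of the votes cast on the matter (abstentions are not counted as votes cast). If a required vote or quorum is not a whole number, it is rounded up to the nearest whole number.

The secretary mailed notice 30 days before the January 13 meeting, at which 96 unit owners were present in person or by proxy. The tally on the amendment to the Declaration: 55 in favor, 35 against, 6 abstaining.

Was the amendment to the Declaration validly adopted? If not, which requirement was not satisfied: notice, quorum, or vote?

Invalid — quorum requirement not satisfied.

Notice: 30 days given; 30 required. Satisfied.
Quorum: 15% of 646 = 96.90, rounded up to 97; 96 present. Not satisfied.
Vote: requires three-fifths of the votes cast (96 − 6 abstaining = 90); 3/5 of 90 = 54, so 54 needed; 55 in favor. Satisfied.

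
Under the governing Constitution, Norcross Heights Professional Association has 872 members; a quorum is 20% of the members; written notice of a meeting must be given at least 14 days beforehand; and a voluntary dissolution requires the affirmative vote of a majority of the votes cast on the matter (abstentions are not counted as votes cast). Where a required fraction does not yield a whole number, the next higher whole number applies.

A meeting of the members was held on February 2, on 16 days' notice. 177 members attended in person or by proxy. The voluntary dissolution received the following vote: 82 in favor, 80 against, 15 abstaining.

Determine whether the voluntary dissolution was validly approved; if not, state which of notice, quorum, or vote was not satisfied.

Notice: 16 days given; 14 required. Satisfied.
Quorum: 20% of 872 = 174.40, rounded up to 175; 177 present. Satisfied.
Vote: requires a majority of the votes cast (177 − 15 abstaining = 162); a majority of 162 is 82, so 82 needed; 82 in favor. Satisfied.

Valid — all requirements satisfied.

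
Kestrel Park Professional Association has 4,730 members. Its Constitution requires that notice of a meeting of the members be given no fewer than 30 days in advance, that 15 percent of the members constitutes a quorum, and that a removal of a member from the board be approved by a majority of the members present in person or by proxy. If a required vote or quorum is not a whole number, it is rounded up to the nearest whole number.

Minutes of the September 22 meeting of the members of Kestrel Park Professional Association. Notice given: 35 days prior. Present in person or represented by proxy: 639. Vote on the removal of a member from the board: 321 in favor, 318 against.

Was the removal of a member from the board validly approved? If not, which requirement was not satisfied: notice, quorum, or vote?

Invalid — quorum requirement not satisfied.

Notice: 35 days given; 30 required. Satisfied.
Quorum: 15% of 4,730 = 709.50, rounded up to 710; 639 present. Not satisfied.
Vote: requires a majority of those present (639); a majority of 639 is 320, so 320 needed; 321 in favor. Satisfied.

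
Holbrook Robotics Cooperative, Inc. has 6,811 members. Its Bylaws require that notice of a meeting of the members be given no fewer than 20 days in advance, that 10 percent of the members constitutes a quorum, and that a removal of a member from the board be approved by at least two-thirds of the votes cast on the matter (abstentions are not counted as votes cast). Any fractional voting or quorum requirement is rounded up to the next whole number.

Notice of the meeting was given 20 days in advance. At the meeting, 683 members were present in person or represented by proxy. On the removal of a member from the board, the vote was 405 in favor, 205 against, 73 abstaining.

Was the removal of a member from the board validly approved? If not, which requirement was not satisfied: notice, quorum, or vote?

Notice: 20 days given; 20 required. Satisfied.
Quorum: 10% of 6,811 = 681.10, rounded up to 682; 683 present. Satisfied.
Vote: requires two-thirds of the votes cast (683 − 73 abstaining = 610); 2/3 of 610 = 406.67, rounded up to 407, so 407 needed; 405 in favor. Not satisfied.

Invalid — vote requirement not satisfied.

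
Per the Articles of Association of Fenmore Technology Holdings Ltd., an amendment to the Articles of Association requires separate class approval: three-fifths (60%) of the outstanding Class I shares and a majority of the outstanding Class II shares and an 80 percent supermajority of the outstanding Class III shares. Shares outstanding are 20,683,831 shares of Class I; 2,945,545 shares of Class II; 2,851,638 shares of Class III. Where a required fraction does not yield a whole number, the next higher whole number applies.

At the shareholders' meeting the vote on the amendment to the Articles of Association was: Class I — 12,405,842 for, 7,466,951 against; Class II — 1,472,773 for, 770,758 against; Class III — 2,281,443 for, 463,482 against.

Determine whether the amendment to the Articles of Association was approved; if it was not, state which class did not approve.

Class I: 3/5 of 20683831 = 12410298.60, rounded up to 12410299; 12,410,299 required, 12,405,842 in favor — not approved.
Class II: a majority of 2945545 is 1472773; 1,472,773 required, 1,472,773 in favor — approved.
Class III: 4/5 of 2851638 = 2281310.40, rounded up to 2281311; 2,281,311 required, 2,281,443 in favor — approved.

Not approved — the Class I shares did not give the required vote.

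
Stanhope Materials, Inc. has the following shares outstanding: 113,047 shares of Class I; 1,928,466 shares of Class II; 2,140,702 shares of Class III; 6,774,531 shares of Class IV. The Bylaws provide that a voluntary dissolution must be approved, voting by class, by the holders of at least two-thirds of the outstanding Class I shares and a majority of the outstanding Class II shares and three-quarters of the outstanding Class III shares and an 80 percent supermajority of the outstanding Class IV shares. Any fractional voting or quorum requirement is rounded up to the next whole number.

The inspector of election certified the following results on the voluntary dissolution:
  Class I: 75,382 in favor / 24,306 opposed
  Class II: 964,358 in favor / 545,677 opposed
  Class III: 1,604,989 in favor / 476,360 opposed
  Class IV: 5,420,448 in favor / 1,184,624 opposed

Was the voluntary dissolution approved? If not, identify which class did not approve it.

Class I: 2/3 of 113047 = 75364.67, rounded up to 75365; 75,365 required, 75,382 in favor — approved.
Class II: a majority of 1928466 is 964234; 964,234 required, 964,358 in favor — approved.
Class III: 3/4 of 2140702 = 1605526.50, rounded up to 1605527; 1,605,527 required, 1,604,989 in favor — not approved.
Class IV: 4/5 of 6774531 = 5419624.80, rounded up to 5419625; 5,419,625 required, 5,420,448 in favor — approved.

Not approved — the Class III shares did not give the required vote.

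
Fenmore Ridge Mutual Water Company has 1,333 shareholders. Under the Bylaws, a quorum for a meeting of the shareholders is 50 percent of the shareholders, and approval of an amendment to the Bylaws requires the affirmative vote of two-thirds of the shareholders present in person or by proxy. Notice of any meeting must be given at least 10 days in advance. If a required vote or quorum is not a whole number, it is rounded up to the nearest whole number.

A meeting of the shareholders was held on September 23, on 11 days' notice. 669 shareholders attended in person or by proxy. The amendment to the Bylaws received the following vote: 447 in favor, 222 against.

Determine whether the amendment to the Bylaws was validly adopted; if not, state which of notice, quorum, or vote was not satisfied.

Notice: 11 days given; 10 required. Satisfied.
Quorum: 50% of 1,333 = 666.50, rounded up to 667; 669 present. Satisfied.
Vote: requires two-thirds of those present (669); 2/3 of 669 = 446, so 446 needed; 447 in favor. Satisfied.

Valid — all requirements satisfied.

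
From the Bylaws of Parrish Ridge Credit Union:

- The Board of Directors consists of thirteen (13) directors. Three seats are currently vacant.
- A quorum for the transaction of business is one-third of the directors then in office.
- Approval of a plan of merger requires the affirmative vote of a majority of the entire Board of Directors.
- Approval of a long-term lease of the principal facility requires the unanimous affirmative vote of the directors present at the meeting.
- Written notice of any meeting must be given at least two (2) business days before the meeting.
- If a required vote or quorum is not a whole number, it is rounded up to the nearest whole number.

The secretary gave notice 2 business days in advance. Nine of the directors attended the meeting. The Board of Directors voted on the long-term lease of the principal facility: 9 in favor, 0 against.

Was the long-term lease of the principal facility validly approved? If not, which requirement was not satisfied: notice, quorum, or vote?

Notice: 2 business days given; 2 required (2 ≥ 2). Satisfied.
Quorum: 9 present; quorum is 4. Satisfied.
Vote: the long-term lease of the principal facility requires the unanimous vote of the directors present (9). Unanimous means all 9, so 9 affirmative votes are needed; 9 voted in favor. Satisfied.

Valid — all requirements satisfied.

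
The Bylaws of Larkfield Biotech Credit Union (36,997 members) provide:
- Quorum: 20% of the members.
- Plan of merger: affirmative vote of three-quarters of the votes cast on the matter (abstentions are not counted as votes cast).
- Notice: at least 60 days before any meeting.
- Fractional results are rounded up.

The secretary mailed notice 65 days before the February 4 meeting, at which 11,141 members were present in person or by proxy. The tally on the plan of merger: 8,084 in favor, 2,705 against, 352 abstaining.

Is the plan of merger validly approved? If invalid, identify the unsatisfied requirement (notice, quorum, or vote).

Notice: 65 days given; 60 required. Satisfied.
Quorum: 20% of 36,997 = 7,399.40, rounded up to 7,400; 11,141 present. Satisfied.
Vote: requires three-fourths of the votes cast (11,141 − 352 abstaining = 10,789); 3/4 of 10789 = 8091.75, rounded up to 8092, so 8,092 needed; 8,084 in favor. Not satisfied.

Invalid — vote requirement not satisfied.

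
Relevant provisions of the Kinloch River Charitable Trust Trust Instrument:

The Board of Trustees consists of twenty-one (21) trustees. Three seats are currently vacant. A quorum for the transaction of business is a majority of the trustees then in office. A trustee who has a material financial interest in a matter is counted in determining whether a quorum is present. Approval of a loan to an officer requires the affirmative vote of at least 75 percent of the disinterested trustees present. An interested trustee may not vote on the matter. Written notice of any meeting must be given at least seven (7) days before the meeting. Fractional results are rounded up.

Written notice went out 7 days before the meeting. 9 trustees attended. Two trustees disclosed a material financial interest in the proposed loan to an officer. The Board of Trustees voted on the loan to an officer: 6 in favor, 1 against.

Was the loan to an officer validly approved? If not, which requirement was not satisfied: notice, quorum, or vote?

Notice: 7 days given; 7 required (7 ≥ 7). Satisfied.
Quorum: 9 present (interested trustees count toward quorum); quorum is 10. Not satisfied.
Vote: the loan to an officer requires three-fourths of the disinterested trustees present (9 − 2 = 7). 3/4 of 7 = 5.25, rounded up to 6, so 6 affirmative votes are needed; 6 voted in favor. Satisfied. (Moot — without a quorum no business can be validly transacted.)

Invalid — quorum requirement not satisfied.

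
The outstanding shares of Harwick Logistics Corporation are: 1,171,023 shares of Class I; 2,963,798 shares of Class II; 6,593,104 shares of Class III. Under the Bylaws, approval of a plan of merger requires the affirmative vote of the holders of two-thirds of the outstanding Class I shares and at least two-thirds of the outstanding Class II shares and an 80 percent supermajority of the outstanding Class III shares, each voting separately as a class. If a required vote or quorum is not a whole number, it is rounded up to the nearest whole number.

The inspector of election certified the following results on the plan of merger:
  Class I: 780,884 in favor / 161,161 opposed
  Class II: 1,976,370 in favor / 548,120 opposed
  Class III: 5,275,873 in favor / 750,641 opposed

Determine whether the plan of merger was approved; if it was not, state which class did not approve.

Class I: 2/3 of 1171023 = 780682; 780,682 required, 780,884 in favor — approved.
Class II: 2/3 of 2963798 = 1975865.33, rounded up to 1975866; 1,975,866 required, 1,976,370 in favor — approved.
Class III: 4/5 of 6593104 = 5274483.20, rounded up to 5274484; 5,274,484 required, 5,275,873 in favor — approved.

Approved — every class gave the required vote.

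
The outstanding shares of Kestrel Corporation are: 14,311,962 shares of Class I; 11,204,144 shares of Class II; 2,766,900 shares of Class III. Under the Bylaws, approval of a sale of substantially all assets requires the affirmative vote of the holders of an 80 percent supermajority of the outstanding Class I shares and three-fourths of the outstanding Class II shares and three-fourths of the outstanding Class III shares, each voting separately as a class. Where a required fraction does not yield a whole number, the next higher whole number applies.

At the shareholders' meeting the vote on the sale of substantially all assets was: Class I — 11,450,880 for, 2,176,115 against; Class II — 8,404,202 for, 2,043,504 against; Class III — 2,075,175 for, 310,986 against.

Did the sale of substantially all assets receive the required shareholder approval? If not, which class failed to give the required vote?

Class I: 4/5 of 14311962 = 11449569.60, rounded up to 11449570; 11,449,570 required, 11,450,880 in favor — approved.
Class II: 3/4 of 11204144 = 8403108; 8,403,108 required, 8,404,202 in favor — approved.
Class III: 3/4 of 2766900 = 2075175; 2,075,175 required, 2,075,175 in favor — approved.

Approved — every class gave the required vote.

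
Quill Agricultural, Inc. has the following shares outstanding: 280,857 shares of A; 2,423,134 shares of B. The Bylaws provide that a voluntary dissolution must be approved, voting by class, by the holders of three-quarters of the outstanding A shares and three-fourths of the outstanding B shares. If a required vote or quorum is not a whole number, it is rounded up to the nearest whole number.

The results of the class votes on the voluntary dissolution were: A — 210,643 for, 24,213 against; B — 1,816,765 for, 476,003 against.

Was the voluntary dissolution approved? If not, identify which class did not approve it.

A: 3/4 of 280857 = 210642.75, rounded up to 210643; 210,643 required, 210,643 in favor — approved.
B: 3/4 of 2423134 = 1817350.50, rounded up to 1817351; 1,817,351 required, 1,816,765 in favor — not approved.

Not approved — the B shares did not give the required vote.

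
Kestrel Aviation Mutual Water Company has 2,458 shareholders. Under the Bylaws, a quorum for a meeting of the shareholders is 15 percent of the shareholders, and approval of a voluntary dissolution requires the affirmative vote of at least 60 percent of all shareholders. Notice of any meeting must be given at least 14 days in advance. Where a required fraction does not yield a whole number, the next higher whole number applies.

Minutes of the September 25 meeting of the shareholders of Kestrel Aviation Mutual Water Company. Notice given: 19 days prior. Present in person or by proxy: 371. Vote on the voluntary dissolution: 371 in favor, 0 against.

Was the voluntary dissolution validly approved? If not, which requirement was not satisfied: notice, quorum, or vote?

Notice: 19 days given; 14 required. Satisfied.
Quorum: 15% of 2,458 = 368.70, rounded up to 369; 371 present. Satisfied.
Vote: requires three-fifths of all shareholders (2,458); 3/5 of 2458 = 1474.80, rounded up to 1475, so 1,475 needed; 371 in favor. Not satisfied.

Invalid — vote requirement not satisfied.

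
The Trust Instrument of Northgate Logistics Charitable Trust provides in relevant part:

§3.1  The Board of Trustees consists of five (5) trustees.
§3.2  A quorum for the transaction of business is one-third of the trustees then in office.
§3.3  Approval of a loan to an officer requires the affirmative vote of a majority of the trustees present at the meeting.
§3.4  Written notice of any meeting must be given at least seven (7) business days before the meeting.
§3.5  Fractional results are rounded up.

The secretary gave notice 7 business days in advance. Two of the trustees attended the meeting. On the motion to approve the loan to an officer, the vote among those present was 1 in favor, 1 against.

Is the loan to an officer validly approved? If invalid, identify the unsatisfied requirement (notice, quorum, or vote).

Notice: 7 business days given; 7 required (7 ≥ 7). Satisfied.
Quorum: 2 present; quorum is 2. Satisfied.
Vote: the loan to an officer requires a majority of the trustees present (2). A majority of 2 is 2, so 2 affirmative votes are needed; 1 voted in favor. Not satisfied.

Invalid — vote requirement not satisfied.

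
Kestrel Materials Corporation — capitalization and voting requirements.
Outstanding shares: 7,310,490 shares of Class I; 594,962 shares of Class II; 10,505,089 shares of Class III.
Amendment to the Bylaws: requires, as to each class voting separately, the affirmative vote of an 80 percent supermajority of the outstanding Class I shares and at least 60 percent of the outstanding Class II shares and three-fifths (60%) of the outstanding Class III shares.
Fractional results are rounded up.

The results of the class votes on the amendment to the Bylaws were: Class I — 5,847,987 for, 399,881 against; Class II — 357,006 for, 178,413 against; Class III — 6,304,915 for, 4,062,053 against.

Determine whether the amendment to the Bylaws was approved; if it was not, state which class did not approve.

Class I: 4/5 of 7310490 = 5848392; 5,848,392 required, 5,847,987 in favor — not approved.
Class II: 3/5 of 594962 = 356977.20, rounded up to 356978; 356,978 required, 357,006 in favor — approved.
Class III: 3/5 of 10505089 = 6303053.40, rounded up to 6303054; 6,303,054 required, 6,304,915 in favor — approved.

Not approved — the Class I shares did not give the required vote.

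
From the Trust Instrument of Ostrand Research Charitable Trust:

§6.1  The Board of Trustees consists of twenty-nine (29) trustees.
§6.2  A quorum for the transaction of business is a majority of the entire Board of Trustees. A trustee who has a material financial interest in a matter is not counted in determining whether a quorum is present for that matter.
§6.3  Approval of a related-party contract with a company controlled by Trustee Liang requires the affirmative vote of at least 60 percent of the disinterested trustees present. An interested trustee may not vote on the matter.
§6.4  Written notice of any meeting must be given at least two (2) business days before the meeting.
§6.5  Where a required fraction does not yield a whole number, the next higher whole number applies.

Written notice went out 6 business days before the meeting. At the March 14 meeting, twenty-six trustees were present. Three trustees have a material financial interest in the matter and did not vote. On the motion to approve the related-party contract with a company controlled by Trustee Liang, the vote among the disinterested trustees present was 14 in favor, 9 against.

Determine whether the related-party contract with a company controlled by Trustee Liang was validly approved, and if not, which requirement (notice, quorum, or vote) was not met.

Valid — all requirements satisfied.

Notice: 6 business days given; 2 required (6 ≥ 2). Satisfied.
Quorum: 26 present, but the 3 interested trustees do not count, leaving 23. Quorum is 15. Satisfied.
Vote: the related-party contract with a company controlled by Trustee Liang requires three-fifths of the disinterested trustees present (26 − 3 = 23). 3/5 of 23 = 13.80, rounded up to 14, so 14 affirmative votes are needed; 14 voted in favor. Satisfied.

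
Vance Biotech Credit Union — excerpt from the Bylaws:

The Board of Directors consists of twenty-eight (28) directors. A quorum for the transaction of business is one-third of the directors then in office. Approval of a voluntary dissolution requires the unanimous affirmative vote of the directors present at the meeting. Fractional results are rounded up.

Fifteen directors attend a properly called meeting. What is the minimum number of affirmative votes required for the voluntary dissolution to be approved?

The voluntary dissolution requires the unanimous vote of the directors present (15).
Unanimous means all 15.

15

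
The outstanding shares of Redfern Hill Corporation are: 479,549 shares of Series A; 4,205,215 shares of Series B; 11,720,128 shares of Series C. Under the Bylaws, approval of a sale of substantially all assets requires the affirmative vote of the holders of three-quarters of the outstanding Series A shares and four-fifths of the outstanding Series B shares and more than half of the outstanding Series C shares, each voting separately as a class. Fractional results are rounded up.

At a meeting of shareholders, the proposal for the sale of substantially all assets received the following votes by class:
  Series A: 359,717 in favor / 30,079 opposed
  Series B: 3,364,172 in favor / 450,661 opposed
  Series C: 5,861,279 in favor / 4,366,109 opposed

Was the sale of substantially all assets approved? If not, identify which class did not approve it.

Approved — every class gave the required vote.

Series A: 3/4 of 479549 = 359661.75, rounded up to 359662; 359,662 required, 359,717 in favor — approved.
Series B: 4/5 of 4205215 = 3364172; 3,364,172 required, 3,364,172 in favor — approved.
Series C: a majority of 11720128 is 5860065; 5,860,065 required, 5,861,279 in favor — approved.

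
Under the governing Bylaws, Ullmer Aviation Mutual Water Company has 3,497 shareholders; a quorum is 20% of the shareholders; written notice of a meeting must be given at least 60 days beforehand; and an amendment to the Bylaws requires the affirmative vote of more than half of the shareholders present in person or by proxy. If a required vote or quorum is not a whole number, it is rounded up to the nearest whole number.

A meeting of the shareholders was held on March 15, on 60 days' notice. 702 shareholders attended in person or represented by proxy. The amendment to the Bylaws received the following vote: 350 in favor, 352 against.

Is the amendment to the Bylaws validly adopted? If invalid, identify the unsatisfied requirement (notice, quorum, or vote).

Invalid — vote requirement not satisfied.

Notice: 60 days given; 60 required. Satisfied.
Quorum: 20% of 3,497 = 699.40, rounded up to 700; 702 present. Satisfied.
Vote: requires a majority of those present (702); a majority of 702 is 352, so 352 needed; 350 in favor. Not satisfied.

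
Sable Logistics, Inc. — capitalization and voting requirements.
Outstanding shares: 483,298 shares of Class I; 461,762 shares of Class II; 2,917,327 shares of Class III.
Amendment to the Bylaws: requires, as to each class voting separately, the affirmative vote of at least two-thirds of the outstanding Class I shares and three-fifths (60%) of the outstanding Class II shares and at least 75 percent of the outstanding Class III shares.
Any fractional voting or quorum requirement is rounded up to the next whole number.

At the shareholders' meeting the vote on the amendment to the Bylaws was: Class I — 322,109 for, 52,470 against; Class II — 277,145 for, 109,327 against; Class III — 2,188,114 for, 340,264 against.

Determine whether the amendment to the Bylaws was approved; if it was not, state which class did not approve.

Class I: 2/3 of 483298 = 322198.67, rounded up to 322199; 322,199 required, 322,109 in favor — not approved.
Class II: 3/5 of 461762 = 277057.20, rounded up to 277058; 277,058 required, 277,145 in favor — approved.
Class III: 3/4 of 2917327 = 2187995.25, rounded up to 2187996; 2,187,996 required, 2,188,114 in favor — approved.

Not approved — the Class I shares did not give the required vote.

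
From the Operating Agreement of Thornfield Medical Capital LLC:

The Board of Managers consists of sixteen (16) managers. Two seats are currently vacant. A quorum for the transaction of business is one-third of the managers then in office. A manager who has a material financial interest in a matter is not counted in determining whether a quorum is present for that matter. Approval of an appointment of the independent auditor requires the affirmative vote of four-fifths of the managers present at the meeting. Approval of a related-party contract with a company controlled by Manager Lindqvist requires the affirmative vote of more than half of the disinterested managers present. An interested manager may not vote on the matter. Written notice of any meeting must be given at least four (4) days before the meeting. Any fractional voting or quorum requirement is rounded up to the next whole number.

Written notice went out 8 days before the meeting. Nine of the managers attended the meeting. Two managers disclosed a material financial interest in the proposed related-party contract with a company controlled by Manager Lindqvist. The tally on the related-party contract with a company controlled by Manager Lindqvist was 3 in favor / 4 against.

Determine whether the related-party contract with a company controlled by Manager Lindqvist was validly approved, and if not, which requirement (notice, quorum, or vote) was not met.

Invalid — vote requirement not satisfied.

Notice: 8 days given; 4 required (8 ≥ 4). Satisfied.
Quorum: 9 present, but the 2 interested managers do not count, leaving 7. Quorum is 5. Satisfied.
Vote: the related-party contract with a company controlled by Manager Lindqvist requires a majority of the disinterested managers present (9 − 2 = 7). A majority of 7 is 4, so 4 affirmative votes are needed; 3 voted in favor. Not satisfied.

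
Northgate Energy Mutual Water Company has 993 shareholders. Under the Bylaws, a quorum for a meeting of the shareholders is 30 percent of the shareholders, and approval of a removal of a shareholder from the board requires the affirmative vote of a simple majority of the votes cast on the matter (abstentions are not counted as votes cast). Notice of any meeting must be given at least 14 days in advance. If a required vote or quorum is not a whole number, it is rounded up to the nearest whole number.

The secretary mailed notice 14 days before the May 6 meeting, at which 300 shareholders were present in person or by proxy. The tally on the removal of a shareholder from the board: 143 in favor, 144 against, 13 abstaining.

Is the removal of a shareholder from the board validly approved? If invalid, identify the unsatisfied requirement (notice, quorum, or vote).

Notice: 14 days given; 14 required. Satisfied.
Quorum: 30% of 993 = 297.90, rounded up to 298; 300 present. Satisfied.
Vote: requires a majority of the votes cast (300 − 13 abstaining = 287); a majority of 287 is 144, so 144 needed; 143 in favor. Not satisfied.

Invalid — vote requirement not satisfied.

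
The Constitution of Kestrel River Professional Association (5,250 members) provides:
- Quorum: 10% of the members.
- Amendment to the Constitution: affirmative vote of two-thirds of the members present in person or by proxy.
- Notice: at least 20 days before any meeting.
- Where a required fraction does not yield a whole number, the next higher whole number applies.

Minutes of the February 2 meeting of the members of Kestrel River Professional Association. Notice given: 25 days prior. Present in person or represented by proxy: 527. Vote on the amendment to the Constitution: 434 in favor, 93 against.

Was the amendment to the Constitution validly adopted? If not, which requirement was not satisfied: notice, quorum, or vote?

Notice: 25 days given; 20 required. Satisfied.
Quorum: 10% of 5,250 = 525; 527 present. Satisfied.
Vote: requires two-thirds of those present (527); 2/3 of 527 = 351.33, rounded up to 352, so 352 needed; 434 in favor. Satisfied.

Valid — all requirements satisfied.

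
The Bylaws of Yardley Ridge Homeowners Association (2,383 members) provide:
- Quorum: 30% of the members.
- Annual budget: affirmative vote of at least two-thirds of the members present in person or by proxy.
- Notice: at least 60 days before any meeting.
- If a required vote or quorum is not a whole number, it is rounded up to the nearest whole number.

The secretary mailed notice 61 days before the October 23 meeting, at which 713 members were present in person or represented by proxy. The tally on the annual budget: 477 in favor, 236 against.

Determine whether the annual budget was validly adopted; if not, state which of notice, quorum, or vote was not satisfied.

Invalid — quorum requirement not satisfied.

Notice: 61 days given; 60 required. Satisfied.
Quorum: 30% of 2,383 = 714.90, rounded up to 715; 713 present. Not satisfied.
Vote: requires two-thirds of those present (713); 2/3 of 713 = 475.33, rounded up to 476, so 476 needed; 477 in favor. Satisfied.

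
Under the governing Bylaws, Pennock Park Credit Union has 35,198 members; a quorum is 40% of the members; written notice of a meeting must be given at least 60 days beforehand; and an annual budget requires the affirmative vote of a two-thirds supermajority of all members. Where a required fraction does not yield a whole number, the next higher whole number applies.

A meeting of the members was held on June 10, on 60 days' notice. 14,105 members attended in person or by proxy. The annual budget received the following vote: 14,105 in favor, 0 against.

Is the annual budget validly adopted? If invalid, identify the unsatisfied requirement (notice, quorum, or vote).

Notice: 60 days given; 60 required. Satisfied.
Quorum: 40% of 35,198 = 14,079.20, rounded up to 14,080; 14,105 present. Satisfied.
Vote: requires two-thirds of all members (35,198); 2/3 of 35198 = 23465.33, rounded up to 23466, so 23,466 needed; 14,105 in favor. Not satisfied.

Invalid — vote requirement not satisfied.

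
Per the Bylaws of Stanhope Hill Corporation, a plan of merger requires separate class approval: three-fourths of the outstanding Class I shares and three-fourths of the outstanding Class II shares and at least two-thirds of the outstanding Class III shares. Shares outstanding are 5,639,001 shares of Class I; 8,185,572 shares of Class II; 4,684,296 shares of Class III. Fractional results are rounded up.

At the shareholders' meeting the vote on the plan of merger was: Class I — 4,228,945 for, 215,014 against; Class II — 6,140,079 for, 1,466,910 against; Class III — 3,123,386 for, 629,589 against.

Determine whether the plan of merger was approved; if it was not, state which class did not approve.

Class I: 3/4 of 5639001 = 4229250.75, rounded up to 4229251; 4,229,251 required, 4,228,945 in favor — not approved.
Class II: 3/4 of 8185572 = 6139179; 6,139,179 required, 6,140,079 in favor — approved.
Class III: 2/3 of 4684296 = 3122864; 3,122,864 required, 3,123,386 in favor — approved.

Not approved — the Class I shares did not give the required vote.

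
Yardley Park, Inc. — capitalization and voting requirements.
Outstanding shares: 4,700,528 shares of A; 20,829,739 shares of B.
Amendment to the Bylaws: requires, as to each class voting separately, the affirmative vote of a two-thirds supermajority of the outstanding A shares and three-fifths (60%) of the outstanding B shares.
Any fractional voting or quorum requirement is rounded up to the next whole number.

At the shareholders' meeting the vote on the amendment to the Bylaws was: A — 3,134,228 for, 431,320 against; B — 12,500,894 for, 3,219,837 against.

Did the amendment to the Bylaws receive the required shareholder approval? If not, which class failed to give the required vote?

Approved — every class gave the required vote.

A: 2/3 of 4700528 = 3133685.33, rounded up to 3133686; 3,133,686 required, 3,134,228 in favor — approved.
B: 3/5 of 20829739 = 12497843.40, rounded up to 12497844; 12,497,844 required, 12,500,894 in favor — approved.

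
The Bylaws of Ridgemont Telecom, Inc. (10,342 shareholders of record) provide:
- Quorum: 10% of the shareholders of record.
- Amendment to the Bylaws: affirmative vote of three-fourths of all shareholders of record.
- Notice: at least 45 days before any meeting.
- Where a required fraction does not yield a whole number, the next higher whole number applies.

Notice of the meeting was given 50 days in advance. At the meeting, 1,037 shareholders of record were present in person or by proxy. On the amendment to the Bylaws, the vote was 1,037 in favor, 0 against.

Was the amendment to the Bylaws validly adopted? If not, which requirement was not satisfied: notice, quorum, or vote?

Invalid — vote requirement not satisfied.

Notice: 50 days given; 45 required. Satisfied.
Quorum: 10% of 10,342 = 1,034.20, rounded up to 1,035; 1,037 present. Satisfied.
Vote: requires three-fourths of all shareholders of record (10,342); 3/4 of 10342 = 7756.50, rounded up to 7757, so 7,757 needed; 1,037 in favor. Not satisfied.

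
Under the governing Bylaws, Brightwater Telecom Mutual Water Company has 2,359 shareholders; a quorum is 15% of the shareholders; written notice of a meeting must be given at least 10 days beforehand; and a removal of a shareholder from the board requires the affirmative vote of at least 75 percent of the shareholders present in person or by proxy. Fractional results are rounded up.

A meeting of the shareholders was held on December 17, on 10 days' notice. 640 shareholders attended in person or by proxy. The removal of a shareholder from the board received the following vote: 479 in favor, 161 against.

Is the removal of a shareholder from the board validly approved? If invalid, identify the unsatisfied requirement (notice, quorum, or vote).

Invalid — vote requirement not satisfied.

Notice: 10 days given; 10 required. Satisfied.
Quorum: 15% of 2,359 = 353.85, rounded up to 354; 640 present. Satisfied.
Vote: requires three-fourths of those present (640); 3/4 of 640 = 480, so 480 needed; 479 in favor. Not satisfied.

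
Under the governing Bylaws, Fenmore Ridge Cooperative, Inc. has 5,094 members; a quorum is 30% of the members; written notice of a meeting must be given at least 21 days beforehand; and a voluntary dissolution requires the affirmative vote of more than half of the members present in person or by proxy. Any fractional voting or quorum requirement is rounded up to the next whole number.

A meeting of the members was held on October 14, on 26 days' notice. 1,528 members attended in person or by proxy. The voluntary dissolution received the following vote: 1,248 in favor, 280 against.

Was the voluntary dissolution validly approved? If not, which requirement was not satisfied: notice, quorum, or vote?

Notice: 26 days given; 21 required. Satisfied.
Quorum: 30% of 5,094 = 1,528.20, rounded up to 1,529; 1,528 present. Not satisfied.
Vote: requires a majority of those present (1,528); a majority of 1528 is 765, so 765 needed; 1,248 in favor. Satisfied.

Invalid — quorum requirement not satisfied.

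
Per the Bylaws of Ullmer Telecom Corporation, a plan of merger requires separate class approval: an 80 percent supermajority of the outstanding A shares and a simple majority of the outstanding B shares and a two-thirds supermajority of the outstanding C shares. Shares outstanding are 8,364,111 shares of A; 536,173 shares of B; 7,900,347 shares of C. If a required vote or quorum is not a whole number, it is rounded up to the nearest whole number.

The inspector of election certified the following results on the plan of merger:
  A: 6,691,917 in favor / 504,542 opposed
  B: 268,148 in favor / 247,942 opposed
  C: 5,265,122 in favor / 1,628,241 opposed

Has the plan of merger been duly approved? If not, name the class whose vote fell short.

A: 4/5 of 8364111 = 6691288.80, rounded up to 6691289; 6,691,289 required, 6,691,917 in favor — approved.
B: a majority of 536173 is 268087; 268,087 required, 268,148 in favor — approved.
C: 2/3 of 7900347 = 5266898; 5,266,898 required, 5,265,122 in favor — not approved.

Not approved — the C shares did not give the required vote.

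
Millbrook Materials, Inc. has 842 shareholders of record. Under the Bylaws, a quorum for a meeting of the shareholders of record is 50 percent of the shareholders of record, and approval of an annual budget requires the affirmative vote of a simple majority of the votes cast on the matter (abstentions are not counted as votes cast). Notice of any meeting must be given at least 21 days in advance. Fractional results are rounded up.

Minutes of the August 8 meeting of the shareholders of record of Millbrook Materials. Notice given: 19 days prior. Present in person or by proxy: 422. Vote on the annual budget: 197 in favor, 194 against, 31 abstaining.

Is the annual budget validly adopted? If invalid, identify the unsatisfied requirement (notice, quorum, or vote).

Notice: 19 days given; 21 required. Not satisfied.
Quorum: 50% of 842 = 421; 422 present. Satisfied.
Vote: requires a majority of the votes cast (422 − 31 abstaining = 391); a majority of 391 is 196, so 196 needed; 197 in favor. Satisfied.

Invalid — notice requirement not satisfied.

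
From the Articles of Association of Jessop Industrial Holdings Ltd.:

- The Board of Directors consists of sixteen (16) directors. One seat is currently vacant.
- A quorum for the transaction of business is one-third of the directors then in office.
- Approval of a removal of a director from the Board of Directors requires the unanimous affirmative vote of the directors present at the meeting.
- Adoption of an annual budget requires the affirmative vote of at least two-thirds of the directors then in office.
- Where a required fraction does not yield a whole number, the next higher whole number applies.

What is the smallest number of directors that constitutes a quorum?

1/3 of 15 = 5.

5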